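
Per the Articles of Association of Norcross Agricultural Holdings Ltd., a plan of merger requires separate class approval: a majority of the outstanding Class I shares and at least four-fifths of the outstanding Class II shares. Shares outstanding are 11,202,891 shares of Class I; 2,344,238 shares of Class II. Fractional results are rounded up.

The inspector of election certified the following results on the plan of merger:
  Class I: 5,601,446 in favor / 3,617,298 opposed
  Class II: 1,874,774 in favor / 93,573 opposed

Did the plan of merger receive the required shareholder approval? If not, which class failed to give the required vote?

Class I: a majority of 11202891 is 5601446; 5,601,446 required, 5,601,446 in favor — approved.
Class II: 4/5 of 2344238 = 1875390.40, rounded up to 1875391; 1,875,391 required, 1,874,774 in favor — not approved.

Not approved — the Class II shares did not give the required vote.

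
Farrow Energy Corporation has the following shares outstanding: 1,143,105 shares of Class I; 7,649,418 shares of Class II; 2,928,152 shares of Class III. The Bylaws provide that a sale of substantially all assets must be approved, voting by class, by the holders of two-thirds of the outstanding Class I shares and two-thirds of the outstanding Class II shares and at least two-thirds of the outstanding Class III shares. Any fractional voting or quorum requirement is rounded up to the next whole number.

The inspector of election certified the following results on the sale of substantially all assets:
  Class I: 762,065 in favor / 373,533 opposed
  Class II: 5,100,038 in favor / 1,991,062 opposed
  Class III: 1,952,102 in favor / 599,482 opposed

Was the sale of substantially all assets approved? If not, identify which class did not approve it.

Class I: 2/3 of 1143105 = 762070; 762,070 required, 762,065 in favor — not approved.
Class II: 2/3 of 7649418 = 5099612; 5,099,612 required, 5,100,038 in favor — approved.
Class III: 2/3 of 2928152 = 1952101.33, rounded up to 1952102; 1,952,102 required, 1,952,102 in favor — approved.

Not approved — the Class I shares did not give the required vote.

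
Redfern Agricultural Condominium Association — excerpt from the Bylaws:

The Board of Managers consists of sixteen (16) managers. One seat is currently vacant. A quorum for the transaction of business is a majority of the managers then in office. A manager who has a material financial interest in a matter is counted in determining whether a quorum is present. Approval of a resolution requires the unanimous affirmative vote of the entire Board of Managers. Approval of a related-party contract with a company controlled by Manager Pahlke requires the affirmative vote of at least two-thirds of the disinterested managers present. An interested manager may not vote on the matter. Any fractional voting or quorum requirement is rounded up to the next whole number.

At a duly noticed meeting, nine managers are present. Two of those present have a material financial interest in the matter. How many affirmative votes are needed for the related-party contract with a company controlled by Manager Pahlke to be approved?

5

The related-party contract with a company controlled by Manager Pahlke requires two-thirds of the disinterested managers present (9 − 2 = 7).
2/3 of 7 = 4.67, rounded up to 5.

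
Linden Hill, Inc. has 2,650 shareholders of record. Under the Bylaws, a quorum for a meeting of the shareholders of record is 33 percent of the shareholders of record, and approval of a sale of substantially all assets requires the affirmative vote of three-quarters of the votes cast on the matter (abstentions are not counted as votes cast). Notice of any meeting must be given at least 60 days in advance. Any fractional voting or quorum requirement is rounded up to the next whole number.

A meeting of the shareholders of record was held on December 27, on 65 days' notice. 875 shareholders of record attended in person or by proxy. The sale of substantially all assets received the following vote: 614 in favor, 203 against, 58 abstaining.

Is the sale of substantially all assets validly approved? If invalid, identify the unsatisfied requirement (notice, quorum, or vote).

Notice: 65 days given; 60 required. Satisfied.
Quorum: 33% of 2,650 = 874.50, rounded up to 875; 875 present. Satisfied.
Vote: requires three-fourths of the votes cast (875 − 58 abstaining = 817); 3/4 of 817 = 612.75, rounded up to 613, so 613 needed; 614 in favor. Satisfied.

Valid — all requirements satisfied.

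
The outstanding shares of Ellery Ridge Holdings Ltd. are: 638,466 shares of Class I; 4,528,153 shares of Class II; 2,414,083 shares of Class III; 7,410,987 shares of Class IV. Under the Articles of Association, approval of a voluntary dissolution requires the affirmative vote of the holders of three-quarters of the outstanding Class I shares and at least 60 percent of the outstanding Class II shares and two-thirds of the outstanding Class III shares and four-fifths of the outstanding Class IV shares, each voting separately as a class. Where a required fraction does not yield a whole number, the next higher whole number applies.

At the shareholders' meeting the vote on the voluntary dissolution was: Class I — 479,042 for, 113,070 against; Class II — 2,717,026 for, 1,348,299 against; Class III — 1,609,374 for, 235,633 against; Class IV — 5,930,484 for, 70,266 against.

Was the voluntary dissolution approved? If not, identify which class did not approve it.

Class I: 3/4 of 638466 = 478849.50, rounded up to 478850; 478,850 required, 479,042 in favor — approved.
Class II: 3/5 of 4528153 = 2716891.80, rounded up to 2716892; 2,716,892 required, 2,717,026 in favor — approved.
Class III: 2/3 of 2414083 = 1609388.67, rounded up to 1609389; 1,609,389 required, 1,609,374 in favor — not approved.
Class IV: 4/5 of 7410987 = 5928789.60, rounded up to 5928790; 5,928,790 required, 5,930,484 in favor — approved.

Not approved — the Class III shares did not give the required vote.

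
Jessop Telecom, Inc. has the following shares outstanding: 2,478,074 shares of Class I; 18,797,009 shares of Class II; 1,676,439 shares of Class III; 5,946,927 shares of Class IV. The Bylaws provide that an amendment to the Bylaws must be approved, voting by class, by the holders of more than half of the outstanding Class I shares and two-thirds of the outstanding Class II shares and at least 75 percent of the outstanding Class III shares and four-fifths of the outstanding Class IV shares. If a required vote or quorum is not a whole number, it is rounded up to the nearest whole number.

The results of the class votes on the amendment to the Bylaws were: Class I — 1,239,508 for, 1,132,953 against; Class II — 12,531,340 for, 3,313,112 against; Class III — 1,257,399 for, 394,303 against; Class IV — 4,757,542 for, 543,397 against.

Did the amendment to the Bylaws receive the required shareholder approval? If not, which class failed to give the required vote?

Class I: a majority of 2478074 is 1239038; 1,239,038 required, 1,239,508 in favor — approved.
Class II: 2/3 of 18797009 = 12531339.33, rounded up to 12531340; 12,531,340 required, 12,531,340 in favor — approved.
Class III: 3/4 of 1676439 = 1257329.25, rounded up to 1257330; 1,257,330 required, 1,257,399 in favor — approved.
Class IV: 4/5 of 5946927 = 4757541.60, rounded up to 4757542; 4,757,542 required, 4,757,542 in favor — approved.

Approved — every class gave the required vote.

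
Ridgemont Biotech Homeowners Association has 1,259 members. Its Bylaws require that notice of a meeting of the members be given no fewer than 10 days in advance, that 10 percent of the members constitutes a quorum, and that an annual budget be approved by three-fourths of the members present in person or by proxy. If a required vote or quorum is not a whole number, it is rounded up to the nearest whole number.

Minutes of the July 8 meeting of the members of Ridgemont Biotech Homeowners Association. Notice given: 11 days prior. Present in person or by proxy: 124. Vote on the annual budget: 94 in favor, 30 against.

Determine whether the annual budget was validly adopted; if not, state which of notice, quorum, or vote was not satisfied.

Notice: 11 days given; 10 required. Satisfied.
Quorum: 10% of 1,259 = 125.90, rounded up to 126; 124 present. Not satisfied.
Vote: requires three-fourths of those present (124); 3/4 of 124 = 93, so 93 needed; 94 in favor. Satisfied.

Invalid — quorum requirement not satisfied.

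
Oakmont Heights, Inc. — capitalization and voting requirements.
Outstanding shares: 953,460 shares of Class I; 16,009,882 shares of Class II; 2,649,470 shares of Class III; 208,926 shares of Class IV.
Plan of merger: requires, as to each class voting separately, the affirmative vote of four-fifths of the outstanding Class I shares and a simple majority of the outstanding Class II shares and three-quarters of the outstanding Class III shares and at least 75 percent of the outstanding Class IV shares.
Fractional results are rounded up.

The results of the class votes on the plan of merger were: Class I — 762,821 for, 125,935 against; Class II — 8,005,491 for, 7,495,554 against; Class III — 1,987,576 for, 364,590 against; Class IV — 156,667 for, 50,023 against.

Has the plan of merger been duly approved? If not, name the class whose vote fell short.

Not approved — the Class IV shares did not give the required vote.

Class I: 4/5 of 953460 = 762768; 762,768 required, 762,821 in favor — approved.
Class II: a majority of 16009882 is 8004942; 8,004,942 required, 8,005,491 in favor — approved.
Class III: 3/4 of 2649470 = 1987102.50, rounded up to 1987103; 1,987,103 required, 1,987,576 in favor — approved.
Class IV: 3/4 of 208926 = 156694.50, rounded up to 156695; 156,695 required, 156,667 in favor — not approved.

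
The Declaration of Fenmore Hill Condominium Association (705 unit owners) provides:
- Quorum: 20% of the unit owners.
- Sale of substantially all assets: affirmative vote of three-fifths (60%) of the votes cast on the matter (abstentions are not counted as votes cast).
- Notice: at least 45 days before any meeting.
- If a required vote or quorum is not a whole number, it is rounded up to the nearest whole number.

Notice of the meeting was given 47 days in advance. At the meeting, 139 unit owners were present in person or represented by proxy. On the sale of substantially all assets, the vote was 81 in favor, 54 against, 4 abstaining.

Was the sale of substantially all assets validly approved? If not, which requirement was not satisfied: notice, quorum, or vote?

Notice: 47 days given; 45 required. Satisfied.
Quorum: 20% of 705 = 141; 139 present. Not satisfied.
Vote: requires three-fifths of the votes cast (139 − 4 abstaining = 135); 3/5 of 135 = 81, so 81 needed; 81 in favor. Satisfied.

Invalid — quorum requirement not satisfied.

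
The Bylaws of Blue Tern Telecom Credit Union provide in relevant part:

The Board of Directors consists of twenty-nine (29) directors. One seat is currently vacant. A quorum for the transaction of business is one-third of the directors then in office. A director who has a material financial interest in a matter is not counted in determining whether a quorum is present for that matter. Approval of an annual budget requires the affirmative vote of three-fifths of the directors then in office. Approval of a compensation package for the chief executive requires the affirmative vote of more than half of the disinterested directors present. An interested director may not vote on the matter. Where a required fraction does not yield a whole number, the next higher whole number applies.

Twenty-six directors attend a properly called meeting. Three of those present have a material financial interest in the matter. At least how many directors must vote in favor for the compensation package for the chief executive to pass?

The compensation package for the chief executive requires a majority of the disinterested directors present (26 − 3 = 23).
A majority of 23 is 12.

12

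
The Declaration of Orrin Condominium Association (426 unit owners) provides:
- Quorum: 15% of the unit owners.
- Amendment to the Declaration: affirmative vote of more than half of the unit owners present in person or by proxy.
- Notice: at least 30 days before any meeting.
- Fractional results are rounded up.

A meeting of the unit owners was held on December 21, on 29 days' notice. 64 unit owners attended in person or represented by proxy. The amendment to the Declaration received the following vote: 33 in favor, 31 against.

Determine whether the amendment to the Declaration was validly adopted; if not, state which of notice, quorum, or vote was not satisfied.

Notice: 29 days given; 30 required. Not satisfied.
Quorum: 15% of 426 = 63.90, rounded up to 64; 64 present. Satisfied.
Vote: requires a majority of those present (64); a majority of 64 is 33, so 33 needed; 33 in favor. Satisfied.

Invalid — notice requirement not satisfied.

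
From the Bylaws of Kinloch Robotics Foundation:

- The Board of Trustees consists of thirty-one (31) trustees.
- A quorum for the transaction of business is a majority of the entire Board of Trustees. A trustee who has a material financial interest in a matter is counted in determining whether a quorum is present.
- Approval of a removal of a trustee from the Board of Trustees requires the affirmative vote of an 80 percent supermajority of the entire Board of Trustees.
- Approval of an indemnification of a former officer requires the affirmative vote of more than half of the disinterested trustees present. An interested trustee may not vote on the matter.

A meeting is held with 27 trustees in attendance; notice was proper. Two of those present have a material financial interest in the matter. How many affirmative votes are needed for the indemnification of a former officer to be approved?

13

The indemnification of a former officer requires a majority of the disinterested trustees present (27 − 2 = 25).
A majority of 25 is 13.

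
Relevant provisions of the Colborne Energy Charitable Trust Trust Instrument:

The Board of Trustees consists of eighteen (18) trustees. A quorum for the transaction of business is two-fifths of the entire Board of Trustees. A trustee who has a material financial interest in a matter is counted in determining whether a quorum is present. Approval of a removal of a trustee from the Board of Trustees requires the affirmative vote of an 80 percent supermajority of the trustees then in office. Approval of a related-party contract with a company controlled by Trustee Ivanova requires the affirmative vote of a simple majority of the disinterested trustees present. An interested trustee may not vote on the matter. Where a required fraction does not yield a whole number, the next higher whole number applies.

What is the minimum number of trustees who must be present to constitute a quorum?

8

2/5 of 18 = 7.20, rounded up to 8.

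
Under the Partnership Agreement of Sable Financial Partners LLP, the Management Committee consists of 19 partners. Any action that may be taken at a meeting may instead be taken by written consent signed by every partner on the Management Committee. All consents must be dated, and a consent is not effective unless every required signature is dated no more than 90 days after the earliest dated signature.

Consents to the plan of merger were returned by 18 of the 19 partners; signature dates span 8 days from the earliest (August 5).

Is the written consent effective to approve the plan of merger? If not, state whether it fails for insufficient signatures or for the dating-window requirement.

Not effective — insufficient signatures.

Signatures required: all of 19 — unanimous means all 19, so 19 needed; 18 signed. Insufficient.
Dating window: the latest signature is 8 days after the earliest; the limit is 90 days. Within the window.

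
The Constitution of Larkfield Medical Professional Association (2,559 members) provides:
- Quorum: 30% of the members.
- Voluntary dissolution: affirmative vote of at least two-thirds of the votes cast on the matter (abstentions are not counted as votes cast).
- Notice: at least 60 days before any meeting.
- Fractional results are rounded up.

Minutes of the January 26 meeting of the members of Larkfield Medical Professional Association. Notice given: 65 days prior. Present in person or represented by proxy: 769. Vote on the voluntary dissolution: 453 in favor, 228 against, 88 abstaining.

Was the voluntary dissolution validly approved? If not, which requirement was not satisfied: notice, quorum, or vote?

Notice: 65 days given; 60 required. Satisfied.
Quorum: 30% of 2,559 = 767.70, rounded up to 768; 769 present. Satisfied.
Vote: requires two-thirds of the votes cast (769 − 88 abstaining = 681); 2/3 of 681 = 454, so 454 needed; 453 in favor. Not satisfied.

Invalid — vote requirement not satisfied.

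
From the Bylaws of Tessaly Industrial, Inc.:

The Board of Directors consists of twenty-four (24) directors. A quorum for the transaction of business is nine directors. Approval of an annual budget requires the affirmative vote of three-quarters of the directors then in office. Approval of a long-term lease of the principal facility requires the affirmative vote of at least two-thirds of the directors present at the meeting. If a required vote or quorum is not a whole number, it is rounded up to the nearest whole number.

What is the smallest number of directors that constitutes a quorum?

9

The quorum is fixed at 9.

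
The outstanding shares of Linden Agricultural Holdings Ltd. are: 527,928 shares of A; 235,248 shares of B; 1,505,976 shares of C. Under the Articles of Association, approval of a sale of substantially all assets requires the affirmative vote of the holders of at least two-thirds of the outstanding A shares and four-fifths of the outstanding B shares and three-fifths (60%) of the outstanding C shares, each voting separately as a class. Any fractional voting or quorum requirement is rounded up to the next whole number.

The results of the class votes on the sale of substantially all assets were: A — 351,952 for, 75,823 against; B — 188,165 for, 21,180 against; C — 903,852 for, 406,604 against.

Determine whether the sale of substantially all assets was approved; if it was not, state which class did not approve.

Not approved — the B shares did not give the required vote.

A: 2/3 of 527928 = 351952; 351,952 required, 351,952 in favor — approved.
B: 4/5 of 235248 = 188198.40, rounded up to 188199; 188,199 required, 188,165 in favor — not approved.
C: 3/5 of 1505976 = 903585.60, rounded up to 903586; 903,586 required, 903,852 in favor — approved.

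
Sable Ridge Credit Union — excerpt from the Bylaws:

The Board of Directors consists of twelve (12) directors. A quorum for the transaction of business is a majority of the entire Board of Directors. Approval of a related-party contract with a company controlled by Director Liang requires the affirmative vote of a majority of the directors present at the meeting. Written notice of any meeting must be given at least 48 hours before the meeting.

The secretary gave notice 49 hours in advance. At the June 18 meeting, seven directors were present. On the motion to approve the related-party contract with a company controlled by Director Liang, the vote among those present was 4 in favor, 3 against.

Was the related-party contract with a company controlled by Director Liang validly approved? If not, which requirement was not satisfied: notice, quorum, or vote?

Notice: 49 hours given; 48 required (49 ≥ 48). Satisfied.
Quorum: 7 present; quorum is 7. Satisfied.
Vote: the related-party contract with a company controlled by Director Liang requires a majority of the directors present (7). A majority of 7 is 4, so 4 affirmative votes are needed; 4 voted in favor. Satisfied.

Valid — all requirements satisfied.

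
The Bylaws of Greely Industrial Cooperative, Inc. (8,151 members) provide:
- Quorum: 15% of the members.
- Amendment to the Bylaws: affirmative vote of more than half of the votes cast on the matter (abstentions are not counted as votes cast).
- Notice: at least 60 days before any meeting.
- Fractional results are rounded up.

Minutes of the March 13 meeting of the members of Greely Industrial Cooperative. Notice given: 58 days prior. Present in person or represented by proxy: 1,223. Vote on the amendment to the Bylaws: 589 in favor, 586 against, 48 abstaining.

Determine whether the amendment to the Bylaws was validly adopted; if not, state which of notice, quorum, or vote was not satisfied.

Invalid — notice requirement not satisfied.

Notice: 58 days given; 60 required. Not satisfied.
Quorum: 15% of 8,151 = 1,222.65, rounded up to 1,223; 1,223 present. Satisfied.
Vote: requires a majority of the votes cast (1,223 − 48 abstaining = 1,175); a majority of 1175 is 588, so 588 needed; 589 in favor. Satisfied.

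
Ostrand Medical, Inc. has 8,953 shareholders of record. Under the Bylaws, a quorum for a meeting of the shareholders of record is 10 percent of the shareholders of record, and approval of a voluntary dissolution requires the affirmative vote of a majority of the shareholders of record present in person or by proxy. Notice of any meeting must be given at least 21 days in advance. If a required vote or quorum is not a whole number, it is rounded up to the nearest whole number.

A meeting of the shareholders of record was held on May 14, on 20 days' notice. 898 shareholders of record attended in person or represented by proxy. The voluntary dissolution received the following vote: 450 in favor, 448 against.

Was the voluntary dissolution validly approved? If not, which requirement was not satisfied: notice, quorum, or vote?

Notice: 20 days given; 21 required. Not satisfied.
Quorum: 10% of 8,953 = 895.30, rounded up to 896; 898 present. Satisfied.
Vote: requires a majority of those present (898); a majority of 898 is 450, so 450 needed; 450 in favor. Satisfied.

Invalid — notice requirement not satisfied.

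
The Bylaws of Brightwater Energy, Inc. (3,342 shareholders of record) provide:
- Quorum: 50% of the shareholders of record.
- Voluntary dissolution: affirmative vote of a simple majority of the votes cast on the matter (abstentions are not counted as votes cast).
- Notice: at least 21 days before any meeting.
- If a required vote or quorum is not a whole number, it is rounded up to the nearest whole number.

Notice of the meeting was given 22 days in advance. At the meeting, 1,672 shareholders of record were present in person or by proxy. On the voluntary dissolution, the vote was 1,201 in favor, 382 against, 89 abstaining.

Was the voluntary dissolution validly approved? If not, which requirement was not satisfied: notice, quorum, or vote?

Valid — all requirements satisfied.

Notice: 22 days given; 21 required. Satisfied.
Quorum: 50% of 3,342 = 1,671; 1,672 present. Satisfied.
Vote: requires a majority of the votes cast (1,672 − 89 abstaining = 1,583); a majority of 1583 is 792, so 792 needed; 1,201 in favor. Satisfied.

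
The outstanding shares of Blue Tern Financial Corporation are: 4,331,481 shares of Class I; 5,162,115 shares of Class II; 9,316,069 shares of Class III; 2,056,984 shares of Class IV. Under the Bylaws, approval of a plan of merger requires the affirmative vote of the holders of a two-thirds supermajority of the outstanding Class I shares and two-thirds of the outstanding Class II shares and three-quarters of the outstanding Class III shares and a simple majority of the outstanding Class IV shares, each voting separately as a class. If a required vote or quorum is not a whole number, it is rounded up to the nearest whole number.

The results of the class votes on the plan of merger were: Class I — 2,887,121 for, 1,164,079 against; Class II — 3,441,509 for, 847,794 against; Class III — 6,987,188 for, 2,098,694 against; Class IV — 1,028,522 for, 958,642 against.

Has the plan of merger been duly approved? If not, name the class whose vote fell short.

Not approved — the Class I shares did not give the required vote.

Class I: 2/3 of 4331481 = 2887654; 2,887,654 required, 2,887,121 in favor — not approved.
Class II: 2/3 of 5162115 = 3441410; 3,441,410 required, 3,441,509 in favor — approved.
Class III: 3/4 of 9316069 = 6987051.75, rounded up to 6987052; 6,987,052 required, 6,987,188 in favor — approved.
Class IV: a majority of 2056984 is 1028493; 1,028,493 required, 1,028,522 in favor — approved.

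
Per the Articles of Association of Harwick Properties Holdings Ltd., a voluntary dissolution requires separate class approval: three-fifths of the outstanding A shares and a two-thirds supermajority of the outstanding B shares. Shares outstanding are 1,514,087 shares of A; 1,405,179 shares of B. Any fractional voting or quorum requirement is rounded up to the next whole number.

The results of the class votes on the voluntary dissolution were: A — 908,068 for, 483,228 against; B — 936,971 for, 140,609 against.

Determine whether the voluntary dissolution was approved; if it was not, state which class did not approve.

A: 3/5 of 1514087 = 908452.20, rounded up to 908453; 908,453 required, 908,068 in favor — not approved.
B: 2/3 of 1405179 = 936786; 936,786 required, 936,971 in favor — approved.

Not approved — the A shares did not give the required vote.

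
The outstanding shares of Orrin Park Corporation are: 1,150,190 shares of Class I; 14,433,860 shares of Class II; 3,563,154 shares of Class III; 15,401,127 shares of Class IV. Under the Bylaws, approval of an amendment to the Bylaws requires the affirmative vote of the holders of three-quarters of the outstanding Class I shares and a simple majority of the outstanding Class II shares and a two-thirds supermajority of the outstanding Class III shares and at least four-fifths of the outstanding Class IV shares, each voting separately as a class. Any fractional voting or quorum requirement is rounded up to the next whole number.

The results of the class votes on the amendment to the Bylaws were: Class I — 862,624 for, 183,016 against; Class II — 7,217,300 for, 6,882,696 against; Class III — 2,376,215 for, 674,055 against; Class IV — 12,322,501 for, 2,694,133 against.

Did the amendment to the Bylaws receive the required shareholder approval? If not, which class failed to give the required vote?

Class I: 3/4 of 1150190 = 862642.50, rounded up to 862643; 862,643 required, 862,624 in favor — not approved.
Class II: a majority of 14433860 is 7216931; 7,216,931 required, 7,217,300 in favor — approved.
Class III: 2/3 of 3563154 = 2375436; 2,375,436 required, 2,376,215 in favor — approved.
Class IV: 4/5 of 15401127 = 12320901.60, rounded up to 12320902; 12,320,902 required, 12,322,501 in favor — approved.

Not approved — the Class I shares did not give the required vote.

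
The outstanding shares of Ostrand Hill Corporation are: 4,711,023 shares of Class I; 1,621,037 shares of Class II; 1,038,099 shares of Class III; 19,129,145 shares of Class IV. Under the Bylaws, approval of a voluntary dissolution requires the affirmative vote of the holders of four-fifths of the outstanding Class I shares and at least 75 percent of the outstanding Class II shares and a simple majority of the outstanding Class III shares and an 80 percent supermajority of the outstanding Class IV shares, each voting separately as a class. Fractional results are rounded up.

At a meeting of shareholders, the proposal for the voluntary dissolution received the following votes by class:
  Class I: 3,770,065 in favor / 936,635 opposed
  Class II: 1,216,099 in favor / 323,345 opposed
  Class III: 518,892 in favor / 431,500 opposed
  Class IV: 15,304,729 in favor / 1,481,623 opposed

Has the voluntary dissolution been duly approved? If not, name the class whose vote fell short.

Not approved — the Class III shares did not give the required vote.

Class I: 4/5 of 4711023 = 3768818.40, rounded up to 3768819; 3,768,819 required, 3,770,065 in favor — approved.
Class II: 3/4 of 1621037 = 1215777.75, rounded up to 1215778; 1,215,778 required, 1,216,099 in favor — approved.
Class III: a majority of 1038099 is 519050; 519,050 required, 518,892 in favor — not approved.
Class IV: 4/5 of 19129145 = 15303316; 15,303,316 required, 15,304,729 in favor — approved.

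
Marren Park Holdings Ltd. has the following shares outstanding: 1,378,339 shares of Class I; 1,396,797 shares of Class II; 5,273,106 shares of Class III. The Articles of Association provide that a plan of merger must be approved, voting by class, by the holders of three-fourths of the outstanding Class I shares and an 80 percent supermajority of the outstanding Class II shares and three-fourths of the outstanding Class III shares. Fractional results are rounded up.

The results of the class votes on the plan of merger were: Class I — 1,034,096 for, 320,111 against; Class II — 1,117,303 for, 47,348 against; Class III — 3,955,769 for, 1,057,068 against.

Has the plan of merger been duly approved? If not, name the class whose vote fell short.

Class I: 3/4 of 1378339 = 1033754.25, rounded up to 1033755; 1,033,755 required, 1,034,096 in favor — approved.
Class II: 4/5 of 1396797 = 1117437.60, rounded up to 1117438; 1,117,438 required, 1,117,303 in favor — not approved.
Class III: 3/4 of 5273106 = 3954829.50, rounded up to 3954830; 3,954,830 required, 3,955,769 in favor — approved.

Not approved — the Class II shares did not give the required vote.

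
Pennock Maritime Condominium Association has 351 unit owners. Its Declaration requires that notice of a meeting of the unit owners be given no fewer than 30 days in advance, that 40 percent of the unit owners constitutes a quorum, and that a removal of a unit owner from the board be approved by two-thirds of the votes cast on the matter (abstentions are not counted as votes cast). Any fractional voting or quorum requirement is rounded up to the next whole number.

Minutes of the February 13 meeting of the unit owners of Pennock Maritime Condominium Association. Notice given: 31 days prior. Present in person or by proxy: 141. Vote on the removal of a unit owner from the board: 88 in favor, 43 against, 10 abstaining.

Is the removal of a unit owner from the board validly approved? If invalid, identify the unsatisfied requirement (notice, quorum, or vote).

Notice: 31 days given; 30 required. Satisfied.
Quorum: 40% of 351 = 140.40, rounded up to 141; 141 present. Satisfied.
Vote: requires two-thirds of the votes cast (141 − 10 abstaining = 131); 2/3 of 131 = 87.33, rounded up to 88, so 88 needed; 88 in favor. Satisfied.

Valid — all requirements satisfied.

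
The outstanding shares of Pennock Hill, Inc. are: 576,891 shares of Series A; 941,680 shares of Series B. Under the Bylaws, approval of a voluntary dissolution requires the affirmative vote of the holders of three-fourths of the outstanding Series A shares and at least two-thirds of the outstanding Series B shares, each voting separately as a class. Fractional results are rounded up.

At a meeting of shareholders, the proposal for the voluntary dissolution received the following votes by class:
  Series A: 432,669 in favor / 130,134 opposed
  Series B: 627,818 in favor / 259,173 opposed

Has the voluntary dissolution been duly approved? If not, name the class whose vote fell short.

Approved — every class gave the required vote.

Series A: 3/4 of 576891 = 432668.25, rounded up to 432669; 432,669 required, 432,669 in favor — approved.
Series B: 2/3 of 941680 = 627786.67, rounded up to 627787; 627,787 required, 627,818 in favor — approved.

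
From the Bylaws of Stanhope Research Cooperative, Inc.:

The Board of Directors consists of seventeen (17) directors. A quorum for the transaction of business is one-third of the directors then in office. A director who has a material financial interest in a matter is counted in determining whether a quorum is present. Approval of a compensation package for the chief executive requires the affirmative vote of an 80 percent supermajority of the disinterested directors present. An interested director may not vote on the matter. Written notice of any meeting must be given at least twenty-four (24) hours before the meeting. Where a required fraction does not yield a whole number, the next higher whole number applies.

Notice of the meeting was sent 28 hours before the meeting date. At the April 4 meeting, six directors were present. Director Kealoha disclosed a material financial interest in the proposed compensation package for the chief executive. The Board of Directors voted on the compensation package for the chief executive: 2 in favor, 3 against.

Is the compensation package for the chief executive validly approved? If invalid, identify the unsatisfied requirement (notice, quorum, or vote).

Invalid — vote requirement not satisfied.

Notice: 28 hours given; 24 required (28 ≥ 24). Satisfied.
Quorum: 6 present (interested directors count toward quorum); quorum is 6. Satisfied.
Vote: the compensation package for the chief executive requires four-fifths of the disinterested directors present (6 − 1 = 5). 4/5 of 5 = 4, so 4 affirmative votes are needed; 2 voted in favor. Not satisfied.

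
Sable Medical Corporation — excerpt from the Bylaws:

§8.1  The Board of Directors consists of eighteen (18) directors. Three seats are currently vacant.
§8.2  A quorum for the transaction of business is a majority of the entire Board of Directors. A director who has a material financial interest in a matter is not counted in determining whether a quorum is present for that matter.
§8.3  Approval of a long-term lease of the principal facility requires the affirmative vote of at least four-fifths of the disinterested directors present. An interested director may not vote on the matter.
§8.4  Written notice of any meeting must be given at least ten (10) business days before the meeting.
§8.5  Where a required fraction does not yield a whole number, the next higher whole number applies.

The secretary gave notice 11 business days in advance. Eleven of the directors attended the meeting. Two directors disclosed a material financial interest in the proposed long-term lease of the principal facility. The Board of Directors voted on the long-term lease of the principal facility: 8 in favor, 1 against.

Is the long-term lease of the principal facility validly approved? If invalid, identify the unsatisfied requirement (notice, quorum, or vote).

Notice: 11 business days given; 10 required (11 ≥ 10). Satisfied.
Quorum: 11 present, but the 2 interested directors do not count, leaving 9. Quorum is 10. Not satisfied.
Vote: the long-term lease of the principal facility requires four-fifths of the disinterested directors present (11 − 2 = 9). 4/5 of 9 = 7.20, rounded up to 8, so 8 affirmative votes are needed; 8 voted in favor. Satisfied. (Moot — without a quorum no business can be validly transacted.)

Invalid — quorum requirement not satisfied.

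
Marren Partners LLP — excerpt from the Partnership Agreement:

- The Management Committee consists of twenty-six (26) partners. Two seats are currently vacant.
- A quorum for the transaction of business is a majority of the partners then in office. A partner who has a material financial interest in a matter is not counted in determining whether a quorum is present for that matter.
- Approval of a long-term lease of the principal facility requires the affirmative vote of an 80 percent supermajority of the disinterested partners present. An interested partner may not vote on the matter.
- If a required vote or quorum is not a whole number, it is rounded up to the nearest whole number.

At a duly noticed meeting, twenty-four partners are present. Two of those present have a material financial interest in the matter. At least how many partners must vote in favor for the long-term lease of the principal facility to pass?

18

The long-term lease of the principal facility requires four-fifths of the disinterested partners present (24 − 2 = 22).
4/5 of 22 = 17.60, rounded up to 18.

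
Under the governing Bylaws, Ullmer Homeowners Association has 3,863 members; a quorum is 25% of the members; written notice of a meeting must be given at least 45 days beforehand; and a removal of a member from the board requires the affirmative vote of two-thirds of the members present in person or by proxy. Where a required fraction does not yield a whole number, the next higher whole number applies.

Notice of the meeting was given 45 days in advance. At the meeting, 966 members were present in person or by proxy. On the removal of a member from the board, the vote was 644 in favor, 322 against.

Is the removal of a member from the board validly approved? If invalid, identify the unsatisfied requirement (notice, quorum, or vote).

Notice: 45 days given; 45 required. Satisfied.
Quorum: 25% of 3,863 = 965.75, rounded up to 966; 966 present. Satisfied.
Vote: requires two-thirds of those present (966); 2/3 of 966 = 644, so 644 needed; 644 in favor. Satisfied.

Valid — all requirements satisfied.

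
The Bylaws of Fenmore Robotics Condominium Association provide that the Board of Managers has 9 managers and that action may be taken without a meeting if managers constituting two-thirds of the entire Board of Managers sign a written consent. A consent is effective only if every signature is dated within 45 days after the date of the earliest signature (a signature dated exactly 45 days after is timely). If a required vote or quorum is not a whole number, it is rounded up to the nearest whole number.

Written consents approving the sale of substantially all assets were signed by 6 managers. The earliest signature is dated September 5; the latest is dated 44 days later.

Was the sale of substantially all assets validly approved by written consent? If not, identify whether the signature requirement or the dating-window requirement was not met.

Signatures required: two-thirds of 9 — 2/3 of 9 = 6, so 6 needed; 6 signed. Sufficient.
Dating window: the latest signature is 44 days after the earliest; the limit is 45 days. Within the window.

Effective — both the signature and dating-window requirements are satisfied.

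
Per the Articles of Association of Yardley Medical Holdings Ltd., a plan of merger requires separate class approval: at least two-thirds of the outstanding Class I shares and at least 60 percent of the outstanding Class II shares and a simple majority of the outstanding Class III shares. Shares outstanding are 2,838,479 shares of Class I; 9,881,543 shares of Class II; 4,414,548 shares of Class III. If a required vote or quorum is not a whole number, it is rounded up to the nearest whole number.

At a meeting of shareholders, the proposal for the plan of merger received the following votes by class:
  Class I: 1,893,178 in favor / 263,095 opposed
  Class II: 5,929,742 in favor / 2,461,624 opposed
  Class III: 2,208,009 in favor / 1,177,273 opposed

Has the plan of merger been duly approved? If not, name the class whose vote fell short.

Class I: 2/3 of 2838479 = 1892319.33, rounded up to 1892320; 1,892,320 required, 1,893,178 in favor — approved.
Class II: 3/5 of 9881543 = 5928925.80, rounded up to 5928926; 5,928,926 required, 5,929,742 in favor — approved.
Class III: a majority of 4414548 is 2207275; 2,207,275 required, 2,208,009 in favor — approved.

Approved — every class gave the required vote.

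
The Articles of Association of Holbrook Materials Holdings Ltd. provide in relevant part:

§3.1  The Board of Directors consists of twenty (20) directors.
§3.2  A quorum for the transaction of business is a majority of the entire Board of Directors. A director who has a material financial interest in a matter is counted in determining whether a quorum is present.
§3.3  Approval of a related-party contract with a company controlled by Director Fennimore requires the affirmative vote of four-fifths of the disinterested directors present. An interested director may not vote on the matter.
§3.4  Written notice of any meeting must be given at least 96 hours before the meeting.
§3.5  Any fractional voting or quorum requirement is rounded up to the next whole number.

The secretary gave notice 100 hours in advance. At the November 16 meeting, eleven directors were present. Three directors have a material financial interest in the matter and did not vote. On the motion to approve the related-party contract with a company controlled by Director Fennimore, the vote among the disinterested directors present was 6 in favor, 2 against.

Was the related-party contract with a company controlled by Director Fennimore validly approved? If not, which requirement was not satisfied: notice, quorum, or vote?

Invalid — vote requirement not satisfied.

Notice: 100 hours given; 96 required (100 ≥ 96). Satisfied.
Quorum: 11 present (interested directors count toward quorum); quorum is 11. Satisfied.
Vote: the related-party contract with a company controlled by Director Fennimore requires four-fifths of the disinterested directors present (11 − 3 = 8). 4/5 of 8 = 6.40, rounded up to 7, so 7 affirmative votes are needed; 6 voted in favor. Not satisfied.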